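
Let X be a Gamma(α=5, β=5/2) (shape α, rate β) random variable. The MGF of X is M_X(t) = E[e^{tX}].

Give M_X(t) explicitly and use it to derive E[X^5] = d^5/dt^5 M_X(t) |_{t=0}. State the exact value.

M_X(t) = 3125/(32*(5/2 - t)^5)
M^(5)(t) = 1512000000/(1024*t^10 - 25600*t^9 + 288000*t^8 - 1920000*t^7 + 8400000*t^6 - 25200000*t^5 + 52500000*t^4 - 75000000*t^3 + 70312500*t^2 - 39062500*t + 9765625)

E[X^5] = M^(5)(0) = 96768/625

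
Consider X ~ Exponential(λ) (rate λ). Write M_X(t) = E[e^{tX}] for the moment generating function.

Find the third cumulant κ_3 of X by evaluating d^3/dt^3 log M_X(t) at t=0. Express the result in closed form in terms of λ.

κ_3 = d^3K/dt^3 |_{t=0} = 2/λ^3

M_X(t) = λ/(λ - t)
K_X(t) = log M_X(t) = log(λ) - log(λ - t)
dK/dt = -1/(-λ + t)
d^2K/dt^2 = 1/(λ^2 - 2*λ*t + t^2)
d^3K/dt^3 = -2/(-λ^3 + 3*λ^2*t - 3*λ*t^2 + t^3)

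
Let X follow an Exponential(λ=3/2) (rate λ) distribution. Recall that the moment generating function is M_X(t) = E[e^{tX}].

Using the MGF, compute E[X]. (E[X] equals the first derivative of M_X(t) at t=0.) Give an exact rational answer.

M_X(t) = 3/(2*(3/2 - t))
M′(t) = 6/(4*t^2 - 12*t + 9)

E[X] = M′(0) = 2/3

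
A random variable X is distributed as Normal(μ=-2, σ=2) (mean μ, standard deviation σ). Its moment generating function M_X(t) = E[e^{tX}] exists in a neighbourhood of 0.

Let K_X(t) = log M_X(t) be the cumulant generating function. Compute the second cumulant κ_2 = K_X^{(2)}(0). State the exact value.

κ_2 = K′′(0) = 4

M_X(t) = e^(2*t^2 - 2*t)
K_X(t) = log M_X(t) = 2*t^2 - 2*t
K′(t) = 4*t - 2
K′′(t) = 4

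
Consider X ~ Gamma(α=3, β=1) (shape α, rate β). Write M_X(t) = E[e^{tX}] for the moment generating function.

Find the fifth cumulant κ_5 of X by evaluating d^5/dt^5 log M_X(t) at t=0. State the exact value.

M_X(t) = (1 - t)^(-3)
K_X(t) = log M_X(t) = -3*log(1 - t)
K^(5)(t) = -72/(t^5 - 5*t^4 + 10*t^3 - 10*t^2 + 5*t - 1)

κ_5 = K^(5)(0) = 72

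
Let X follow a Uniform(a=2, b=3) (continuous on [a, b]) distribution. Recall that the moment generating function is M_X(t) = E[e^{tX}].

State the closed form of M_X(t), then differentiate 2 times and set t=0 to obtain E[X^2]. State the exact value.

E[X^2] = D^2[M](0) = 19/3

M_X(t) = (e^(3*t) - e^(2*t))/t
D^2[M](t) = (9*t^2*e^(3*t) - 4*t^2*e^(2*t) - 6*t*e^(3*t) + 4*t*e^(2*t) + 2*e^(3*t) - 2*e^(2*t))/t^3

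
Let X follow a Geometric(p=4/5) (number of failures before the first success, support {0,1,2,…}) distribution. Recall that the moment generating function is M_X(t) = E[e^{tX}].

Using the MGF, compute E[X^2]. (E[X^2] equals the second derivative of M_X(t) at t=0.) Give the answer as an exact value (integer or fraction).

M_X(t) = 4/(5*(1 - e^(t)/5))
M′(t) = 4*e^(t)/(e^(2*t) - 10*e^(t) + 25)
M′′(t) = (-4*e^(2*t) - 20*e^(t))/(e^(3*t) - 15*e^(2*t) + 75*e^(t) - 125)

E[X^2] = M′′(0) = 3/8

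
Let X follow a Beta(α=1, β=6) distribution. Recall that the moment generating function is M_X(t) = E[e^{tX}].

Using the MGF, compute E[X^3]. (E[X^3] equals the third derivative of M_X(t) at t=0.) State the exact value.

M_X(t) = ₁F₁(1; 7; t)
M^(3)(t) = ₁F₁(4; 10; t)/84

E[X^3] = M^(3)(0) = 1/84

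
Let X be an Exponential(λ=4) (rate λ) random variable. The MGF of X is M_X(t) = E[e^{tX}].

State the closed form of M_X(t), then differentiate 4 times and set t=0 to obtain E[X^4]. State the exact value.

M_X(t) = 4/(4 - t)
M′(t) = 4/(t^2 - 8*t + 16)
M′′(t) = -8/(t^3 - 12*t^2 + 48*t - 64)
M′′′(t) = 24/(t^4 - 16*t^3 + 96*t^2 - 256*t + 256)
M′′′′(t) = -96/(t^5 - 20*t^4 + 160*t^3 - 640*t^2 + 1280*t - 1024)

E[X^4] = M′′′′(0) = 3/32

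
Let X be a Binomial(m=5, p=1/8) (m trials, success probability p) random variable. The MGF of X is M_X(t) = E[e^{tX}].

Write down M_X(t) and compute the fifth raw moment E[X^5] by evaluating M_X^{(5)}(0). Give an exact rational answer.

E[X^5] = D^5[M](0) = 34975/4096

M_X(t) = (e^(t)/8 + 7/8)^5
D^5[M](t) = 3125*e^(5*t)/32768 + 35*e^(4*t)/32 + 59535*e^(3*t)/16384 + 1715*e^(2*t)/512 + 12005*e^(t)/32768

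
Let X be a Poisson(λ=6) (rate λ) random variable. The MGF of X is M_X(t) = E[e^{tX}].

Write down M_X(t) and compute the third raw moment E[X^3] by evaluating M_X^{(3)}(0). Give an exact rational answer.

E[X^3] = M′′′(0) = 330

M_X(t) = e^(6*e^(t) - 6)
M′(t) = 6*e^(-6)*e^(t)*e^(6*e^(t))
M′′(t) = (36*e^(2*t)*e^(6*e^(t)) + 6*e^(t)*e^(6*e^(t)))*e^(-6)
M′′′(t) = (216*e^(3*t)*e^(6*e^(t)) + 108*e^(2*t)*e^(6*e^(t)) + 6*e^(t)*e^(6*e^(t)))*e^(-6)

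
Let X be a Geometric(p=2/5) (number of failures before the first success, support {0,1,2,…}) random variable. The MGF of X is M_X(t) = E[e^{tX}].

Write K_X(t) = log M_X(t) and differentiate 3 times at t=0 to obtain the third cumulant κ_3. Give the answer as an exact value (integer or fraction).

M_X(t) = 2/(5*(1 - 3*e^(t)/5))
K_X(t) = log M_X(t) = -log(1 - 3*e^(t)/5) - log(5) + log(2)
D^3[K](t) = (-45*e^(2*t) - 75*e^(t))/(27*e^(3*t) - 135*e^(2*t) + 225*e^(t) - 125)

κ_3 = D^3[K](0) = 15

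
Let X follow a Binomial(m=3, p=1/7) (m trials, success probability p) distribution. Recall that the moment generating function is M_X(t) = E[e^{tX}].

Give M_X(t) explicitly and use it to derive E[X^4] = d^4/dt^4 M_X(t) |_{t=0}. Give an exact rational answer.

E[X^4] = d^4M/dt^4 |_{t=0} = 477/343

M_X(t) = (e^(t)/7 + 6/7)^3
dM/dt = 3*e^(3*t)/343 + 36*e^(2*t)/343 + 108*e^(t)/343
d^2M/dt^2 = 9*e^(3*t)/343 + 72*e^(2*t)/343 + 108*e^(t)/343
d^3M/dt^3 = 27*e^(3*t)/343 + 144*e^(2*t)/343 + 108*e^(t)/343
d^4M/dt^4 = 81*e^(3*t)/343 + 288*e^(2*t)/343 + 108*e^(t)/343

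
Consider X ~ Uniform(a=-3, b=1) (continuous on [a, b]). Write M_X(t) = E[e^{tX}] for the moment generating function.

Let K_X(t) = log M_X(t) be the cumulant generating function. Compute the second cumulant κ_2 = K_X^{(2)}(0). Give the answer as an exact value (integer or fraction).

κ_2 = d^2K/dt^2 |_{t=0} = 4/3

M_X(t) = (e^(t) - e^(-3*t))/(4*t)
K_X(t) = log M_X(t) = -log(t) + log(e^(t) - e^(-3*t)) - 2*log(2)
dK/dt = (t*e^(4*t) + 3*t - e^(4*t) + 1)/(t*e^(4*t) - t)
d^2K/dt^2 = (-16*t^2*e^(4*t) + e^(8*t) - 2*e^(4*t) + 1)/(t^2*e^(8*t) - 2*t^2*e^(4*t) + t^2)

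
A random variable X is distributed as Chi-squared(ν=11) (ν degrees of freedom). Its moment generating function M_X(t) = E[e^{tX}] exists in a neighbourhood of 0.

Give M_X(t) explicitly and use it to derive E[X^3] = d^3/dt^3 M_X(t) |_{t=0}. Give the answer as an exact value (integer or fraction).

M_X(t) = (1 - 2*t)^(-11/2)
dM/dt = 11/(64*t^6*√(1 - 2*t) - 192*t^5*√(1 - 2*t) + 240*t^4*√(1 - 2*t) - 160*t^3*√(1 - 2*t) + 60*t^2*√(1 - 2*t) - 12*t*√(1 - 2*t) + √(1 - 2*t))
d^2M/dt^2 = -143/(128*t^7*√(1 - 2*t) - 448*t^6*√(1 - 2*t) + 672*t^5*√(1 - 2*t) - 560*t^4*√(1 - 2*t) + 280*t^3*√(1 - 2*t) - 84*t^2*√(1 - 2*t) + 14*t*√(1 - 2*t) - √(1 - 2*t))

E[X^3] = d^3M/dt^3 |_{t=0} = 2145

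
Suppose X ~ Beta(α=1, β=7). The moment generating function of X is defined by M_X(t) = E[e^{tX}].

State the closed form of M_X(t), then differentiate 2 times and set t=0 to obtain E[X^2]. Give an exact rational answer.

M_X(t) = ₁F₁(1; 8; t)
M^(2)(t) = ₁F₁(3; 10; t)/36

E[X^2] = M^(2)(0) = 1/36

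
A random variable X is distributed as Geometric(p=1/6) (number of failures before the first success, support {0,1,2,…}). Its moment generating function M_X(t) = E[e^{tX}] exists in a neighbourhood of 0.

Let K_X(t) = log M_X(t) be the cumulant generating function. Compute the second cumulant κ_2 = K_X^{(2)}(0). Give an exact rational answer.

κ_2 = d^2K/dt^2 |_{t=0} = 30

M_X(t) = 1/(6*(1 - 5*e^(t)/6))
K_X(t) = log M_X(t) = -log(1 - 5*e^(t)/6) - log(6)
dK/dt = -5*e^(t)/(5*e^(t) - 6)
d^2K/dt^2 = 30*e^(t)/(25*e^(2*t) - 60*e^(t) + 36)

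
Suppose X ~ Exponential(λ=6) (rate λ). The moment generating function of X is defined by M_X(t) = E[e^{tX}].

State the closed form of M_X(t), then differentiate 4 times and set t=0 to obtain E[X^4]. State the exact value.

M_X(t) = 6/(6 - t)
M^(4)(t) = -144/(t^5 - 30*t^4 + 360*t^3 - 2160*t^2 + 6480*t - 7776)

E[X^4] = M^(4)(0) = 1/54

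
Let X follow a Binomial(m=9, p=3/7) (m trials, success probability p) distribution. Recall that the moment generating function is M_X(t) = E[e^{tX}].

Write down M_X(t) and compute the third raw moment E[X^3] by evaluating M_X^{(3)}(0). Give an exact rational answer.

M_X(t) = (3*e^(t)/7 + 4/7)^9

E[X^3] = d^3M/dt^3 |_{t=0} = 4077/49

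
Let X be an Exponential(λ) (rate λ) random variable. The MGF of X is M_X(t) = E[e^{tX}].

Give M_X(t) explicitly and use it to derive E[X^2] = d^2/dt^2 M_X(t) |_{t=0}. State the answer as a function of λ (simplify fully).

E[X^2] = d^2M/dt^2 |_{t=0} = 2/λ^2

M_X(t) = λ/(λ - t)
dM/dt = λ/(λ^2 - 2*λ*t + t^2)
d^2M/dt^2 = -2*λ/(-λ^3 + 3*λ^2*t - 3*λ*t^2 + t^3)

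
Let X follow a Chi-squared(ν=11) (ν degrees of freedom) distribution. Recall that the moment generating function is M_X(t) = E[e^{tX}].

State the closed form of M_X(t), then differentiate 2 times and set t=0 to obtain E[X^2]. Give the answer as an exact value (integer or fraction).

M_X(t) = (1 - 2*t)^(-11/2)
dM/dt = 11/(64*t^6*√(1 - 2*t) - 192*t^5*√(1 - 2*t) + 240*t^4*√(1 - 2*t) - 160*t^3*√(1 - 2*t) + 60*t^2*√(1 - 2*t) - 12*t*√(1 - 2*t) + √(1 - 2*t))
d^2M/dt^2 = -143/(128*t^7*√(1 - 2*t) - 448*t^6*√(1 - 2*t) + 672*t^5*√(1 - 2*t) - 560*t^4*√(1 - 2*t) + 280*t^3*√(1 - 2*t) - 84*t^2*√(1 - 2*t) + 14*t*√(1 - 2*t) - √(1 - 2*t))

E[X^2] = d^2M/dt^2 |_{t=0} = 143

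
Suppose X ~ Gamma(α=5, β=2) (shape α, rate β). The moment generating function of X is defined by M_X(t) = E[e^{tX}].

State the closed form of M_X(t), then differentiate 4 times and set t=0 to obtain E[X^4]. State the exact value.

M_X(t) = 32/(2 - t)^5
dM/dt = 160/(t^6 - 12*t^5 + 60*t^4 - 160*t^3 + 240*t^2 - 192*t + 64)
d^2M/dt^2 = -960/(t^7 - 14*t^6 + 84*t^5 - 280*t^4 + 560*t^3 - 672*t^2 + 448*t - 128)
d^3M/dt^3 = 6720/(t^8 - 16*t^7 + 112*t^6 - 448*t^5 + 1120*t^4 - 1792*t^3 + 1792*t^2 - 1024*t + 256)
d^4M/dt^4 = -53760/(t^9 - 18*t^8 + 144*t^7 - 672*t^6 + 2016*t^5 - 4032*t^4 + 5376*t^3 - 4608*t^2 + 2304*t - 512)

E[X^4] = d^4M/dt^4 |_{t=0} = 105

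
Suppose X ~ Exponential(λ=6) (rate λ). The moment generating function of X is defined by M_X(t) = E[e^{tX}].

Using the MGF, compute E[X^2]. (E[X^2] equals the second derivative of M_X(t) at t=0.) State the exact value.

M_X(t) = 6/(6 - t)
M^(2)(t) = -12/(t^3 - 18*t^2 + 108*t - 216)

E[X^2] = M^(2)(0) = 1/18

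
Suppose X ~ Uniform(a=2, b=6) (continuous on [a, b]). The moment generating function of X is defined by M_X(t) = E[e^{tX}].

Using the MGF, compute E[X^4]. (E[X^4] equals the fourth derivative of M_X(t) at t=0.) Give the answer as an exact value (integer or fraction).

M_X(t) = (e^(6*t) - e^(2*t))/(4*t)
M′(t) = (6*t*e^(6*t) - 2*t*e^(2*t) - e^(6*t) + e^(2*t))/(4*t^2)
M′′(t) = (18*t^2*e^(6*t) - 2*t^2*e^(2*t) - 6*t*e^(6*t) + 2*t*e^(2*t) + e^(6*t) - e^(2*t))/(2*t^3)
M′′′(t) = (108*t^3*e^(6*t) - 4*t^3*e^(2*t) - 54*t^2*e^(6*t) + 6*t^2*e^(2*t) + 18*t*e^(6*t) - 6*t*e^(2*t) - 3*e^(6*t) + 3*e^(2*t))/(2*t^4)
M′′′′(t) = (324*t^4*e^(6*t) - 4*t^4*e^(2*t) - 216*t^3*e^(6*t) + 8*t^3*e^(2*t) + 108*t^2*e^(6*t) - 12*t^2*e^(2*t) - 36*t*e^(6*t) + 12*t*e^(2*t) + 6*e^(6*t) - 6*e^(2*t))/t^5

E[X^4] = M′′′′(0) = 1936/5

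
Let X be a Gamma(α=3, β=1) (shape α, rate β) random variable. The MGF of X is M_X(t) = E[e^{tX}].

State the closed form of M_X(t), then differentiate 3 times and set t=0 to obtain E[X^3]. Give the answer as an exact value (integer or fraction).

E[X^3] = M′′′(0) = 60

M_X(t) = (1 - t)^(-3)
M′(t) = 3/(t^4 - 4*t^3 + 6*t^2 - 4*t + 1)
M′′(t) = -12/(t^5 - 5*t^4 + 10*t^3 - 10*t^2 + 5*t - 1)
M′′′(t) = 60/(t^6 - 6*t^5 + 15*t^4 - 20*t^3 + 15*t^2 - 6*t + 1)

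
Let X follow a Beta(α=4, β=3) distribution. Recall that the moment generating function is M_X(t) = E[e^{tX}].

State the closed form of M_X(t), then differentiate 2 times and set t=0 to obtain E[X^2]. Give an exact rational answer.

E[X^2] = D^2[M](0) = 5/14

M_X(t) = ₁F₁(4; 7; t)
D^2[M](t) = 5*₁F₁(6; 9; t)/14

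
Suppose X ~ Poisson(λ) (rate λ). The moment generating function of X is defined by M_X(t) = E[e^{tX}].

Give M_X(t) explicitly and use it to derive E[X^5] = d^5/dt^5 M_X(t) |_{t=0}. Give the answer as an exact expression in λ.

M_X(t) = e^(λ*(e^(t) - 1))
dM/dt = λ*e^(-λ)*e^(t)*e^(λ*e^(t))
d^2M/dt^2 = (λ^2*e^(2*t)*e^(λ*e^(t)) + λ*e^(t)*e^(λ*e^(t)))*e^(-λ)
d^3M/dt^3 = (λ^3*e^(3*t)*e^(λ*e^(t)) + 3*λ^2*e^(2*t)*e^(λ*e^(t)) + λ*e^(t)*e^(λ*e^(t)))*e^(-λ)
d^4M/dt^4 = (λ^4*e^(4*t)*e^(λ*e^(t)) + 6*λ^3*e^(3*t)*e^(λ*e^(t)) + 7*λ^2*e^(2*t)*e^(λ*e^(t)) + λ*e^(t)*e^(λ*e^(t)))*e^(-λ)
d^5M/dt^5 = (λ^5*e^(5*t)*e^(λ*e^(t)) + 10*λ^4*e^(4*t)*e^(λ*e^(t)) + 25*λ^3*e^(3*t)*e^(λ*e^(t)) + 15*λ^2*e^(2*t)*e^(λ*e^(t)) + λ*e^(t)*e^(λ*e^(t)))*e^(-λ)

E[X^5] = d^5M/dt^5 |_{t=0} = λ*(λ^4 + 10*λ^3 + 25*λ^2 + 15*λ + 1)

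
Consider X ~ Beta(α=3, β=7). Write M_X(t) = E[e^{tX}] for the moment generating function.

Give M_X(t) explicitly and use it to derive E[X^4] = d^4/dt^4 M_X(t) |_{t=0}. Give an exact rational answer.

E[X^4] = d^4M/dt^4 |_{t=0} = 3/143

M_X(t) = ₁F₁(3; 10; t)
dM/dt = 3*₁F₁(4; 11; t)/10
d^2M/dt^2 = 6*₁F₁(5; 12; t)/55
d^3M/dt^3 = ₁F₁(6; 13; t)/22
d^4M/dt^4 = 3*₁F₁(7; 14; t)/143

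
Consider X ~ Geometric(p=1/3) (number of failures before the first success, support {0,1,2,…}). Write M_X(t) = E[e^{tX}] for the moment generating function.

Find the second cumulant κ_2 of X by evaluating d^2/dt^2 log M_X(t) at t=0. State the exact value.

M_X(t) = 1/(3*(1 - 2*e^(t)/3))
K_X(t) = log M_X(t) = -log(1 - 2*e^(t)/3) - log(3)
K′(t) = -2*e^(t)/(2*e^(t) - 3)
K′′(t) = 6*e^(t)/(4*e^(2*t) - 12*e^(t) + 9)

κ_2 = K′′(0) = 6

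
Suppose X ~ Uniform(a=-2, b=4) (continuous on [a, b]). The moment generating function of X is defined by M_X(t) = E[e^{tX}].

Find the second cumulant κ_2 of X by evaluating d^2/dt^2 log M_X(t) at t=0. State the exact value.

κ_2 = K^(2)(0) = 3

M_X(t) = (e^(4*t) - e^(-2*t))/(6*t)
K_X(t) = log M_X(t) = -log(t) + log(e^(4*t) - e^(-2*t)) - log(6)
K^(2)(t) = (-36*t^2*e^(6*t) + e^(12*t) - 2*e^(6*t) + 1)/(t^2*e^(12*t) - 2*t^2*e^(6*t) + t^2)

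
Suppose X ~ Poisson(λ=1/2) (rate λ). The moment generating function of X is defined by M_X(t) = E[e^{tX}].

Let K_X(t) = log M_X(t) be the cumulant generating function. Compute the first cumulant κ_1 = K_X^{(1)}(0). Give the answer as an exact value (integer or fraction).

M_X(t) = e^(e^(t)/2 - 1/2)
K_X(t) = log M_X(t) = e^(t)/2 - 1/2
K^(1)(t) = e^(t)/2

κ_1 = K^(1)(0) = 1/2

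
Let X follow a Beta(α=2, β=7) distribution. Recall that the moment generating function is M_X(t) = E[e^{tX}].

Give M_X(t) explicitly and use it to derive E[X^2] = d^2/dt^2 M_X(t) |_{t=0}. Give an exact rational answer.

E[X^2] = M^(2)(0) = 1/15

M_X(t) = ₁F₁(2; 9; t)
M^(2)(t) = ₁F₁(4; 11; t)/15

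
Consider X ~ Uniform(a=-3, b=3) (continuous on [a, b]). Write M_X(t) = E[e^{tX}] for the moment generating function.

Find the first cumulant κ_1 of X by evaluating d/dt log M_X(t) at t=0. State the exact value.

M_X(t) = (e^(3*t) - e^(-3*t))/(6*t)
K_X(t) = log M_X(t) = -log(t) + log(e^(3*t) - e^(-3*t)) - log(6)
dK/dt = (3*t*e^(6*t) + 3*t - e^(6*t) + 1)/(t*e^(6*t) - t)

κ_1 = dK/dt |_{t=0} = 0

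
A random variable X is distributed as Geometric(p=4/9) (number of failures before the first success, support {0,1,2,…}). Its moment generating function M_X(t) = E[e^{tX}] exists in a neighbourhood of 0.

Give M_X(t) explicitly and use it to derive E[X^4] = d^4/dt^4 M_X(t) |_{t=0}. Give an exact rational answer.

E[X^4] = M^(4)(0) = 4865/32

M_X(t) = 4/(9*(1 - 5*e^(t)/9))
M^(4)(t) = (-2500*e^(4*t) - 49500*e^(3*t) - 89100*e^(2*t) - 14580*e^(t))/(3125*e^(5*t) - 28125*e^(4*t) + 101250*e^(3*t) - 182250*e^(2*t) + 164025*e^(t) - 59049)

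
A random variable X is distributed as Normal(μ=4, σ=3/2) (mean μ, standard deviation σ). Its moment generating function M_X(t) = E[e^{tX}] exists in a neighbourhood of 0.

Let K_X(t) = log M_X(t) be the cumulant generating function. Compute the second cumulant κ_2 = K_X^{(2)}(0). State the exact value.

κ_2 = d^2K/dt^2 |_{t=0} = 9/4

M_X(t) = e^(9*t^2/8 + 4*t)
K_X(t) = log M_X(t) = 9*t^2/8 + 4*t
dK/dt = 9*t/4 + 4
d^2K/dt^2 = 9/4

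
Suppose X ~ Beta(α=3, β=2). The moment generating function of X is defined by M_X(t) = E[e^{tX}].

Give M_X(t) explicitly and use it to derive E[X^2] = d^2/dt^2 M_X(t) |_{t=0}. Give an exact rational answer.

M_X(t) = ₁F₁(3; 5; t)
D^2[M](t) = 2*₁F₁(5; 7; t)/5

E[X^2] = D^2[M](0) = 2/5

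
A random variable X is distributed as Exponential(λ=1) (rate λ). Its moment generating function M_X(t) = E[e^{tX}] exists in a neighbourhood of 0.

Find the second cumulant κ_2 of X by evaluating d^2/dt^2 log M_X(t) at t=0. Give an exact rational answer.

κ_2 = D^2[K](0) = 1

M_X(t) = 1/(1 - t)
K_X(t) = log M_X(t) = -log(1 - t)
D^2[K](t) = 1/(t^2 - 2*t + 1)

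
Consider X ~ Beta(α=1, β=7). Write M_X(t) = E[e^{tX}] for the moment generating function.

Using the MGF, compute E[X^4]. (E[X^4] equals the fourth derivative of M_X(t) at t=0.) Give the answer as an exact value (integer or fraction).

M_X(t) = ₁F₁(1; 8; t)
M^(4)(t) = ₁F₁(5; 12; t)/330

E[X^4] = M^(4)(0) = 1/330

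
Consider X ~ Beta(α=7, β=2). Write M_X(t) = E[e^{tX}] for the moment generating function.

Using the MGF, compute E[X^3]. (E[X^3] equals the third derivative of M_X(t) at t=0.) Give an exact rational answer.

M_X(t) = ₁F₁(7; 9; t)
M′(t) = 7*₁F₁(8; 10; t)/9
M′′(t) = 28*₁F₁(9; 11; t)/45
M′′′(t) = 28*₁F₁(10; 12; t)/55

E[X^3] = M′′′(0) = 28/55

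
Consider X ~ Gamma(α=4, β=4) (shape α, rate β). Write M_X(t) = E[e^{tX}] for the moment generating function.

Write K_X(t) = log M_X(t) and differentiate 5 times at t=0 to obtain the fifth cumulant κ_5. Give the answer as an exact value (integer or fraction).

M_X(t) = 256/(4 - t)^4
K_X(t) = log M_X(t) = -4*log(4 - t) + 8*log(2)
K′(t) = -4/(t - 4)
K′′(t) = 4/(t^2 - 8*t + 16)
K′′′(t) = -8/(t^3 - 12*t^2 + 48*t - 64)
K′′′′(t) = 24/(t^4 - 16*t^3 + 96*t^2 - 256*t + 256)
K′′′′′(t) = -96/(t^5 - 20*t^4 + 160*t^3 - 640*t^2 + 1280*t - 1024)

κ_5 = K′′′′′(0) = 3/32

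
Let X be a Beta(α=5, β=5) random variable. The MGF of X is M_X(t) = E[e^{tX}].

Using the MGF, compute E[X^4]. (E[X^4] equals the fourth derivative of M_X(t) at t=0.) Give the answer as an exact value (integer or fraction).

E[X^4] = d^4M/dt^4 |_{t=0} = 14/143

M_X(t) = ₁F₁(5; 10; t)
dM/dt = ₁F₁(6; 11; t)/2
d^2M/dt^2 = 3*₁F₁(7; 12; t)/11
d^3M/dt^3 = 7*₁F₁(8; 13; t)/44
d^4M/dt^4 = 14*₁F₁(9; 14; t)/143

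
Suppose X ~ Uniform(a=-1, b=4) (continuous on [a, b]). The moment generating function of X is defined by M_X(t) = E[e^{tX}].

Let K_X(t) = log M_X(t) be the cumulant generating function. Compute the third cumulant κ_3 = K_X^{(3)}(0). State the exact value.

κ_3 = K^(3)(0) = 0

M_X(t) = (e^(4*t) - e^(-t))/(5*t)
K_X(t) = log M_X(t) = -log(t) + log(e^(4*t) - e^(-t)) - log(5)
K^(3)(t) = (125*t^3*e^(10*t) + 125*t^3*e^(5*t) - 2*e^(15*t) + 6*e^(10*t) - 6*e^(5*t) + 2)/(t^3*e^(15*t) - 3*t^3*e^(10*t) + 3*t^3*e^(5*t) - t^3)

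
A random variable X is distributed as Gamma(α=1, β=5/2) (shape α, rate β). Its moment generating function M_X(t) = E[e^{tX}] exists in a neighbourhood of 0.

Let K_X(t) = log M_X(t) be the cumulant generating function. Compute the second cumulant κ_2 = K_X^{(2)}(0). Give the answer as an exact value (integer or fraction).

κ_2 = d^2K/dt^2 |_{t=0} = 4/25

M_X(t) = 5/(2*(5/2 - t))
K_X(t) = log M_X(t) = -log(5/2 - t) - log(2) + log(5)
dK/dt = -2/(2*t - 5)
d^2K/dt^2 = 4/(4*t^2 - 20*t + 25)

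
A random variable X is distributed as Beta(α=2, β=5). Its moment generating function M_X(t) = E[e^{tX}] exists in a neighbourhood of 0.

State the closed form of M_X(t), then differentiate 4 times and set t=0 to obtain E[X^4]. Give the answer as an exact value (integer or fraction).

M_X(t) = ₁F₁(2; 7; t)
M′(t) = 2*₁F₁(3; 8; t)/7
M′′(t) = 3*₁F₁(4; 9; t)/28
M′′′(t) = ₁F₁(5; 10; t)/21
M′′′′(t) = ₁F₁(6; 11; t)/42

E[X^4] = M′′′′(0) = 1/42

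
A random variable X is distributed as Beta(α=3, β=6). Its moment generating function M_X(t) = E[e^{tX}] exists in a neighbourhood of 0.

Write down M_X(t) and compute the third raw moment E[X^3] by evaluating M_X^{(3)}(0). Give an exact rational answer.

M_X(t) = ₁F₁(3; 9; t)
M^(3)(t) = 2*₁F₁(6; 12; t)/33

E[X^3] = M^(3)(0) = 2/33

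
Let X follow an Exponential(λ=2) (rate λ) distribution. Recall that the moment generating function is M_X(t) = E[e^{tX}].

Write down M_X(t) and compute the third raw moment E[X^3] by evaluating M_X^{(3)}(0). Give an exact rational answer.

M_X(t) = 2/(2 - t)
M^(3)(t) = 12/(t^4 - 8*t^3 + 24*t^2 - 32*t + 16)

E[X^3] = M^(3)(0) = 3/4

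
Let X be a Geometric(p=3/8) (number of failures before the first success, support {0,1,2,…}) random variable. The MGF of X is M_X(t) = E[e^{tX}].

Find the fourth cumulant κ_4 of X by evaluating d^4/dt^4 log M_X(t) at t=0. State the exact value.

κ_4 = d^4K/dt^4 |_{t=0} = 3320/27

M_X(t) = 3/(8*(1 - 5*e^(t)/8))
K_X(t) = log M_X(t) = -log(1 - 5*e^(t)/8) - 3*log(2) + log(3)
dK/dt = -5*e^(t)/(5*e^(t) - 8)
d^2K/dt^2 = 40*e^(t)/(25*e^(2*t) - 80*e^(t) + 64)
d^3K/dt^3 = (-200*e^(2*t) - 320*e^(t))/(125*e^(3*t) - 600*e^(2*t) + 960*e^(t) - 512)
d^4K/dt^4 = (1000*e^(3*t) + 6400*e^(2*t) + 2560*e^(t))/(625*e^(4*t) - 4000*e^(3*t) + 9600*e^(2*t) - 10240*e^(t) + 4096)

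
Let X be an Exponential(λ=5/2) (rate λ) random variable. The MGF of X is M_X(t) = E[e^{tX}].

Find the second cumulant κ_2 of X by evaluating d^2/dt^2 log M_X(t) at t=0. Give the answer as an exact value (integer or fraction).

κ_2 = K′′(0) = 4/25

M_X(t) = 5/(2*(5/2 - t))
K_X(t) = log M_X(t) = -log(5/2 - t) - log(2) + log(5)
K′(t) = -2/(2*t - 5)
K′′(t) = 4/(4*t^2 - 20*t + 25)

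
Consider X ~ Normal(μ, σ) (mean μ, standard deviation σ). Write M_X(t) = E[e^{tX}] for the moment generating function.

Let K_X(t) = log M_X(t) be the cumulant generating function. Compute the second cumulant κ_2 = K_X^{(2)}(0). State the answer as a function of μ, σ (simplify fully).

κ_2 = K′′(0) = σ^2

M_X(t) = e^(μ*t + σ^2*t^2/2)
K_X(t) = log M_X(t) = μ*t + σ^2*t^2/2
K′(t) = μ + σ^2*t
K′′(t) = σ^2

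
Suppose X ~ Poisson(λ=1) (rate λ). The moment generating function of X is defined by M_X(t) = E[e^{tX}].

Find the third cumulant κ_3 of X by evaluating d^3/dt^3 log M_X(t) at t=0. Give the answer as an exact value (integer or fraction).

M_X(t) = e^(e^(t) - 1)
K_X(t) = log M_X(t) = e^(t) - 1
K′(t) = e^(t)
K′′(t) = e^(t)
K′′′(t) = e^(t)

κ_3 = K′′′(0) = 1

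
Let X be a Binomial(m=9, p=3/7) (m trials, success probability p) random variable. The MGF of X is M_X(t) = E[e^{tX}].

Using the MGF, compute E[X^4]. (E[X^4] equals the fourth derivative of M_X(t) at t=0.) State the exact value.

E[X^4] = D^4[M](0) = 149715/343

M_X(t) = (3*e^(t)/7 + 4/7)^9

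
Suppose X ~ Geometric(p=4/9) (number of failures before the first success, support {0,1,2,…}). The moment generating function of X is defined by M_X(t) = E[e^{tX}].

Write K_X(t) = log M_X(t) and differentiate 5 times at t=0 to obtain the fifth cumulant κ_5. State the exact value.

M_X(t) = 4/(9*(1 - 5*e^(t)/9))
K_X(t) = log M_X(t) = -log(1 - 5*e^(t)/9) - 2*log(3) + 2*log(2)
K′(t) = -5*e^(t)/(5*e^(t) - 9)
K′′(t) = 45*e^(t)/(25*e^(2*t) - 90*e^(t) + 81)
K′′′(t) = (-225*e^(2*t) - 405*e^(t))/(125*e^(3*t) - 675*e^(2*t) + 1215*e^(t) - 729)
K′′′′(t) = (1125*e^(3*t) + 8100*e^(2*t) + 3645*e^(t))/(625*e^(4*t) - 4500*e^(3*t) + 12150*e^(2*t) - 14580*e^(t) + 6561)
K′′′′′(t) = (-5625*e^(4*t) - 111375*e^(3*t) - 200475*e^(2*t) - 32805*e^(t))/(3125*e^(5*t) - 28125*e^(4*t) + 101250*e^(3*t) - 182250*e^(2*t) + 164025*e^(t) - 59049)

κ_5 = K′′′′′(0) = 43785/128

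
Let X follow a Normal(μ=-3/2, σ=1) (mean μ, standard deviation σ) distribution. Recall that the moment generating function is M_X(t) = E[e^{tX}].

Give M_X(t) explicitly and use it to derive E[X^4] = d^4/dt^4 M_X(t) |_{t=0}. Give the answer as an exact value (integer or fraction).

E[X^4] = D^4[M](0) = 345/16

M_X(t) = e^(t^2/2 - 3*t/2)
D^4[M](t) = (16*t^4*e^(t^2/2) - 96*t^3*e^(t^2/2) + 312*t^2*e^(t^2/2) - 504*t*e^(t^2/2) + 345*e^(t^2/2))*e^(-3*t/2)/16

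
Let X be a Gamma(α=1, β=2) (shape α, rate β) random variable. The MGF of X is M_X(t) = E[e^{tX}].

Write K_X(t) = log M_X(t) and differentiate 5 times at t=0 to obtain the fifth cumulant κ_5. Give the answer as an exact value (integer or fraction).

M_X(t) = 2/(2 - t)
K_X(t) = log M_X(t) = -log(2 - t) + log(2)
K′(t) = -1/(t - 2)
K′′(t) = 1/(t^2 - 4*t + 4)
K′′′(t) = -2/(t^3 - 6*t^2 + 12*t - 8)
K′′′′(t) = 6/(t^4 - 8*t^3 + 24*t^2 - 32*t + 16)
K′′′′′(t) = -24/(t^5 - 10*t^4 + 40*t^3 - 80*t^2 + 80*t - 32)

κ_5 = K′′′′′(0) = 3/4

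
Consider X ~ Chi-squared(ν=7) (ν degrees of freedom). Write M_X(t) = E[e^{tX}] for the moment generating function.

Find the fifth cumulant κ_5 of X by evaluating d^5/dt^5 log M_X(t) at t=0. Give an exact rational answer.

M_X(t) = (1 - 2*t)^(-7/2)
K_X(t) = log M_X(t) = -7*log(1 - 2*t)/2
K′(t) = -7/(2*t - 1)
K′′(t) = 14/(4*t^2 - 4*t + 1)
K′′′(t) = -56/(8*t^3 - 12*t^2 + 6*t - 1)
K′′′′(t) = 336/(16*t^4 - 32*t^3 + 24*t^2 - 8*t + 1)
K′′′′′(t) = -2688/(32*t^5 - 80*t^4 + 80*t^3 - 40*t^2 + 10*t - 1)

κ_5 = K′′′′′(0) = 2688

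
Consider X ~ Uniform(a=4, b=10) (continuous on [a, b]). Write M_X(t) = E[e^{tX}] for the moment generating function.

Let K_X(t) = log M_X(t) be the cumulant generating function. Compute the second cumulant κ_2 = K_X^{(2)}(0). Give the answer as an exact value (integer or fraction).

M_X(t) = (e^(10*t) - e^(4*t))/(6*t)
K_X(t) = log M_X(t) = -log(t) + log(e^(10*t) - e^(4*t)) - log(6)
dK/dt = (10*t*e^(6*t) - 4*t - e^(6*t) + 1)/(t*e^(6*t) - t)
d^2K/dt^2 = (-36*t^2*e^(6*t) + e^(12*t) - 2*e^(6*t) + 1)/(t^2*e^(12*t) - 2*t^2*e^(6*t) + t^2)

κ_2 = d^2K/dt^2 |_{t=0} = 3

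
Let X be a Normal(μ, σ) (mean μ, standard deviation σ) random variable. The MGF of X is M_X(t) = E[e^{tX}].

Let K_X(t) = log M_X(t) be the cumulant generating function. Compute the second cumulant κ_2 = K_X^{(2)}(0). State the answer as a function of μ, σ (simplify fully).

κ_2 = d^2K/dt^2 |_{t=0} = σ^2

M_X(t) = e^(μ*t + σ^2*t^2/2)
K_X(t) = log M_X(t) = μ*t + σ^2*t^2/2
dK/dt = μ + σ^2*t
d^2K/dt^2 = σ^2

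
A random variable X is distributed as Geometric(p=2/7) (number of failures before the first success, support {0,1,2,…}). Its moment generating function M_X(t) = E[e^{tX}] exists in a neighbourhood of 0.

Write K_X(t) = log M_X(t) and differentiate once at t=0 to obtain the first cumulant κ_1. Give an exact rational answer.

M_X(t) = 2/(7*(1 - 5*e^(t)/7))
K_X(t) = log M_X(t) = -log(1 - 5*e^(t)/7) - log(7) + log(2)
K′(t) = -5*e^(t)/(5*e^(t) - 7)

κ_1 = K′(0) = 5/2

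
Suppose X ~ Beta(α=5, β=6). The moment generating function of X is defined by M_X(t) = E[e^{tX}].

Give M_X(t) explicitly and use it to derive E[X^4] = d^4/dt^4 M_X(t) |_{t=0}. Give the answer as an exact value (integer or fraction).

E[X^4] = D^4[M](0) = 10/143

M_X(t) = ₁F₁(5; 11; t)
D^4[M](t) = 10*₁F₁(9; 15; t)/143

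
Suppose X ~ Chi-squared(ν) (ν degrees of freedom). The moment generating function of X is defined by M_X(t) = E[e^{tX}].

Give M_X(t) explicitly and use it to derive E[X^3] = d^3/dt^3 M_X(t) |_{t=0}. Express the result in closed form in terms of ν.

E[X^3] = D^3[M](0) = ν*(ν^2 + 6*ν + 8)

M_X(t) = (1 - 2*t)^(-ν/2)
D^3[M](t) = (-ν^3 - 6*ν^2 - 8*ν)/(8*t^3*(1 - 2*t)^(ν/2) - 12*t^2*(1 - 2*t)^(ν/2) + 6*t*(1 - 2*t)^(ν/2) - (1 - 2*t)^(ν/2))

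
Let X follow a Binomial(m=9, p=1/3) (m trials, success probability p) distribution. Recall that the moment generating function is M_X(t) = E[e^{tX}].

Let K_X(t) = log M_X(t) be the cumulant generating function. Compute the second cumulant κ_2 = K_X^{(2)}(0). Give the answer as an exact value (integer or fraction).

κ_2 = K′′(0) = 2

M_X(t) = (e^(t)/3 + 2/3)^9
K_X(t) = log M_X(t) = 9*log(e^(t)/3 + 2/3)
K′(t) = 9*e^(t)/(e^(t) + 2)
K′′(t) = 18*e^(t)/(e^(2*t) + 4*e^(t) + 4)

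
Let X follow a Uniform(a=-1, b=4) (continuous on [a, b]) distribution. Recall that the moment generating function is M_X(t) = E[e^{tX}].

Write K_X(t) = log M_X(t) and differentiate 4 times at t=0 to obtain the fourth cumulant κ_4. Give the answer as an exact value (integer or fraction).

κ_4 = K′′′′(0) = -125/24

M_X(t) = (e^(4*t) - e^(-t))/(5*t)
K_X(t) = log M_X(t) = -log(t) + log(e^(4*t) - e^(-t)) - log(5)
K′(t) = (4*t*e^(5*t) + t - e^(5*t) + 1)/(t*e^(5*t) - t)
K′′(t) = (-25*t^2*e^(5*t) + e^(10*t) - 2*e^(5*t) + 1)/(t^2*e^(10*t) - 2*t^2*e^(5*t) + t^2)
K′′′(t) = (125*t^3*e^(10*t) + 125*t^3*e^(5*t) - 2*e^(15*t) + 6*e^(10*t) - 6*e^(5*t) + 2)/(t^3*e^(15*t) - 3*t^3*e^(10*t) + 3*t^3*e^(5*t) - t^3)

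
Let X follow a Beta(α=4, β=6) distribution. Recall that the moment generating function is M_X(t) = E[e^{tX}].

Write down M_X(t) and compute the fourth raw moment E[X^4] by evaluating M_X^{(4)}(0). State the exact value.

E[X^4] = M^(4)(0) = 7/143

M_X(t) = ₁F₁(4; 10; t)
M^(4)(t) = 7*₁F₁(8; 14; t)/143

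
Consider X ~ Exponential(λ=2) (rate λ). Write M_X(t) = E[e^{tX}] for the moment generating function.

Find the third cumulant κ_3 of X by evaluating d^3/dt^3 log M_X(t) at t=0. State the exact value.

M_X(t) = 2/(2 - t)
K_X(t) = log M_X(t) = -log(2 - t) + log(2)
D^3[K](t) = -2/(t^3 - 6*t^2 + 12*t - 8)

κ_3 = D^3[K](0) = 1/4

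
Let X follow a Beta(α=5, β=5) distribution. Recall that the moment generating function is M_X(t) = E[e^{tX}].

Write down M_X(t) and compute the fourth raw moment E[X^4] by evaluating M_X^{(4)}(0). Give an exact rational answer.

E[X^4] = D^4[M](0) = 14/143

M_X(t) = ₁F₁(5; 10; t)
D^4[M](t) = 14*₁F₁(9; 14; t)/143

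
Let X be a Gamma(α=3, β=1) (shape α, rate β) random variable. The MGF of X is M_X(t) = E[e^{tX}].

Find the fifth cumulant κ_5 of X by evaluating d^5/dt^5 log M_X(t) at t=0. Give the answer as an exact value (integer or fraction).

M_X(t) = (1 - t)^(-3)
K_X(t) = log M_X(t) = -3*log(1 - t)
K^(5)(t) = -72/(t^5 - 5*t^4 + 10*t^3 - 10*t^2 + 5*t - 1)

κ_5 = K^(5)(0) = 72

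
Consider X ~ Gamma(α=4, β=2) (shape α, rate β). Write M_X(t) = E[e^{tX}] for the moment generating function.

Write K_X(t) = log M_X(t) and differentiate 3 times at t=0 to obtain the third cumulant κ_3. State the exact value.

M_X(t) = 16/(2 - t)^4
K_X(t) = log M_X(t) = -4*log(2 - t) + 4*log(2)
K′(t) = -4/(t - 2)
K′′(t) = 4/(t^2 - 4*t + 4)
K′′′(t) = -8/(t^3 - 6*t^2 + 12*t - 8)

κ_3 = K′′′(0) = 1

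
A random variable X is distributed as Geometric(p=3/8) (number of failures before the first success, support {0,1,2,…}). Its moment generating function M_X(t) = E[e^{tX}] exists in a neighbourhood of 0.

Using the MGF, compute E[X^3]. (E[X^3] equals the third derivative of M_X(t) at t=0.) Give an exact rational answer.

M_X(t) = 3/(8*(1 - 5*e^(t)/8))
dM/dt = 15*e^(t)/(25*e^(2*t) - 80*e^(t) + 64)
d^2M/dt^2 = (-75*e^(2*t) - 120*e^(t))/(125*e^(3*t) - 600*e^(2*t) + 960*e^(t) - 512)
d^3M/dt^3 = (375*e^(3*t) + 2400*e^(2*t) + 960*e^(t))/(625*e^(4*t) - 4000*e^(3*t) + 9600*e^(2*t) - 10240*e^(t) + 4096)

E[X^3] = d^3M/dt^3 |_{t=0} = 415/9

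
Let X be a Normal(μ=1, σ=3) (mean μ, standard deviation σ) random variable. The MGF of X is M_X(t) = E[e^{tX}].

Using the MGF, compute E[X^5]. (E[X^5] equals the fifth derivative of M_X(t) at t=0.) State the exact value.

M_X(t) = e^(9*t^2/2 + t)
dM/dt = 9*t*e^(t)*e^(9*t^2/2) + e^(t)*e^(9*t^2/2)
d^2M/dt^2 = 81*t^2*e^(t)*e^(9*t^2/2) + 18*t*e^(t)*e^(9*t^2/2) + 10*e^(t)*e^(9*t^2/2)
d^3M/dt^3 = 729*t^3*e^(t)*e^(9*t^2/2) + 243*t^2*e^(t)*e^(9*t^2/2) + 270*t*e^(t)*e^(9*t^2/2) + 28*e^(t)*e^(9*t^2/2)
d^4M/dt^4 = 6561*t^4*e^(t)*e^(9*t^2/2) + 2916*t^3*e^(t)*e^(9*t^2/2) + 4860*t^2*e^(t)*e^(9*t^2/2) + 1008*t*e^(t)*e^(9*t^2/2) + 298*e^(t)*e^(9*t^2/2)

E[X^5] = d^5M/dt^5 |_{t=0} = 1306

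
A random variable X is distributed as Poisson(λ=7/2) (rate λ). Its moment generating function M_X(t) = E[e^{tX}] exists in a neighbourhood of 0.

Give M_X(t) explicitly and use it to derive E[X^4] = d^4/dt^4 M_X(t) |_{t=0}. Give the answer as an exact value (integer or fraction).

E[X^4] = M′′′′(0) = 7945/16

M_X(t) = e^(7*e^(t)/2 - 7/2)
M′(t) = 7*e^(-7/2)*e^(t)*e^(7*e^(t)/2)/2
M′′(t) = (49*e^(2*t)*e^(7*e^(t)/2) + 14*e^(t)*e^(7*e^(t)/2))*e^(-7/2)/4
M′′′(t) = (343*e^(3*t)*e^(7*e^(t)/2) + 294*e^(2*t)*e^(7*e^(t)/2) + 28*e^(t)*e^(7*e^(t)/2))*e^(-7/2)/8
M′′′′(t) = (2401*e^(4*t)*e^(7*e^(t)/2) + 4116*e^(3*t)*e^(7*e^(t)/2) + 1372*e^(2*t)*e^(7*e^(t)/2) + 56*e^(t)*e^(7*e^(t)/2))*e^(-7/2)/16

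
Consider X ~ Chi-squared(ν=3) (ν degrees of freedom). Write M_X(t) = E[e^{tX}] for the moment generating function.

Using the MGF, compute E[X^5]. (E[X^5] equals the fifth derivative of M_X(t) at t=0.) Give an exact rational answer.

M_X(t) = (1 - 2*t)^(-3/2)
M^(5)(t) = 10395/(64*t^6*√(1 - 2*t) - 192*t^5*√(1 - 2*t) + 240*t^4*√(1 - 2*t) - 160*t^3*√(1 - 2*t) + 60*t^2*√(1 - 2*t) - 12*t*√(1 - 2*t) + √(1 - 2*t))

E[X^5] = M^(5)(0) = 10395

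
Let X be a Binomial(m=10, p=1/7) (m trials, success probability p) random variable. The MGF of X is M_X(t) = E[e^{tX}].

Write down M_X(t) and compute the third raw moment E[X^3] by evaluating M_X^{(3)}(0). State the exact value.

E[X^3] = D^3[M](0) = 3100/343

M_X(t) = (e^(t)/7 + 6/7)^10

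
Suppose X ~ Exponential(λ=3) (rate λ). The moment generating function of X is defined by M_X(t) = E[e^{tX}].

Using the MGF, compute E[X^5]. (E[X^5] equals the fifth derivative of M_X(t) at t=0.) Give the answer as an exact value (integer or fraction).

E[X^5] = D^5[M](0) = 40/81

M_X(t) = 3/(3 - t)
D^5[M](t) = 360/(t^6 - 18*t^5 + 135*t^4 - 540*t^3 + 1215*t^2 - 1458*t + 729)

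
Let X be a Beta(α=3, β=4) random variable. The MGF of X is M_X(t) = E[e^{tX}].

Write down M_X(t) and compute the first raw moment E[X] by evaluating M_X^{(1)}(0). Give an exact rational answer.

M_X(t) = ₁F₁(3; 7; t)
dM/dt = 3*₁F₁(4; 8; t)/7

E[X] = dM/dt |_{t=0} = 3/7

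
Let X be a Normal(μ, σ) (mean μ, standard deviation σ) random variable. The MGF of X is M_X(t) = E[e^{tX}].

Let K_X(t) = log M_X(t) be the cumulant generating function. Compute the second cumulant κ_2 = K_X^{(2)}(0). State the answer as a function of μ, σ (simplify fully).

M_X(t) = e^(μ*t + σ^2*t^2/2)
K_X(t) = log M_X(t) = μ*t + σ^2*t^2/2
D^2[K](t) = σ^2

κ_2 = D^2[K](0) = σ^2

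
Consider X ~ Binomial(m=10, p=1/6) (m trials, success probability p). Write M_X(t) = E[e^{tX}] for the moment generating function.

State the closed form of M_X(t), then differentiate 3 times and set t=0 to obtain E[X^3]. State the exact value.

E[X^3] = M^(3)(0) = 25/2

M_X(t) = (e^(t)/6 + 5/6)^10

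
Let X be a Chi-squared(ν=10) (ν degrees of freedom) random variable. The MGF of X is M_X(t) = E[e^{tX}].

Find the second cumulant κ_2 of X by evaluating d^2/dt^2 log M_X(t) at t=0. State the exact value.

M_X(t) = (1 - 2*t)^(-5)
K_X(t) = log M_X(t) = -5*log(1 - 2*t)
K′(t) = -10/(2*t - 1)
K′′(t) = 20/(4*t^2 - 4*t + 1)

κ_2 = K′′(0) = 20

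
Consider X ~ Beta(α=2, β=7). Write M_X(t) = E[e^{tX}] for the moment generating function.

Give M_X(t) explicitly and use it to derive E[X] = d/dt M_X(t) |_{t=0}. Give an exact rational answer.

M_X(t) = ₁F₁(2; 9; t)
dM/dt = 2*₁F₁(3; 10; t)/9

E[X] = dM/dt |_{t=0} = 2/9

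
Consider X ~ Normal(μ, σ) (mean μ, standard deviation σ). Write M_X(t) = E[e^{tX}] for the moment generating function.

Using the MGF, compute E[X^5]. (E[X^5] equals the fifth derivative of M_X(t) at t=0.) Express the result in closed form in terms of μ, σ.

M_X(t) = e^(μ*t + σ^2*t^2/2)
dM/dt = μ*e^(μ*t)*e^(σ^2*t^2/2) + σ^2*t*e^(μ*t)*e^(σ^2*t^2/2)
d^2M/dt^2 = μ^2*e^(μ*t)*e^(σ^2*t^2/2) + 2*μ*σ^2*t*e^(μ*t)*e^(σ^2*t^2/2) + σ^4*t^2*e^(μ*t)*e^(σ^2*t^2/2) + σ^2*e^(μ*t)*e^(σ^2*t^2/2)

E[X^5] = d^5M/dt^5 |_{t=0} = μ*(μ^4 + 10*μ^2*σ^2 + 15*σ^4)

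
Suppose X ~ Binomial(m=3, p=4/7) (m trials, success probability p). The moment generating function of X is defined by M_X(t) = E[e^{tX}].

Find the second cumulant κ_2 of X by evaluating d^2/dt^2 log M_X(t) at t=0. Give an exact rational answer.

M_X(t) = (4*e^(t)/7 + 3/7)^3
K_X(t) = log M_X(t) = 3*log(4*e^(t)/7 + 3/7)
K^(2)(t) = 36*e^(t)/(16*e^(2*t) + 24*e^(t) + 9)

κ_2 = K^(2)(0) = 36/49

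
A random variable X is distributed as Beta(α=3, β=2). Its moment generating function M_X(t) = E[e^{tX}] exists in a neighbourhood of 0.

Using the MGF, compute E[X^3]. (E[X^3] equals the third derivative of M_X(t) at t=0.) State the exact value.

E[X^3] = D^3[M](0) = 2/7

M_X(t) = ₁F₁(3; 5; t)
D^3[M](t) = 2*₁F₁(6; 8; t)/7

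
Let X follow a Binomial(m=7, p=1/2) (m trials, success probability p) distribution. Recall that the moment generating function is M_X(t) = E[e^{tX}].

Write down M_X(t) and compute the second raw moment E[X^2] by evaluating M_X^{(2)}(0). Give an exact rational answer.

E[X^2] = M^(2)(0) = 14

M_X(t) = (e^(t)/2 + 1/2)^7
M^(2)(t) = 49*e^(7*t)/128 + 63*e^(6*t)/32 + 525*e^(5*t)/128 + 35*e^(4*t)/8 + 315*e^(3*t)/128 + 21*e^(2*t)/32 + 7*e^(t)/128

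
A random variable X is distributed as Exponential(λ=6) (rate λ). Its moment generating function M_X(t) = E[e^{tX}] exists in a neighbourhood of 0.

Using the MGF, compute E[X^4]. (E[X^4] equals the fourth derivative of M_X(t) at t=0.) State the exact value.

E[X^4] = M^(4)(0) = 1/54

M_X(t) = 6/(6 - t)
M^(4)(t) = -144/(t^5 - 30*t^4 + 360*t^3 - 2160*t^2 + 6480*t - 7776)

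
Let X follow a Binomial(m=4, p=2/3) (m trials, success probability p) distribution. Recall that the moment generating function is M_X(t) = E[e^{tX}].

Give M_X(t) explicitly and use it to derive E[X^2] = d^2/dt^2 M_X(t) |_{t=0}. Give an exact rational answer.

E[X^2] = M′′(0) = 8

M_X(t) = (2*e^(t)/3 + 1/3)^4
M′(t) = 64*e^(4*t)/81 + 32*e^(3*t)/27 + 16*e^(2*t)/27 + 8*e^(t)/81
M′′(t) = 256*e^(4*t)/81 + 32*e^(3*t)/9 + 32*e^(2*t)/27 + 8*e^(t)/81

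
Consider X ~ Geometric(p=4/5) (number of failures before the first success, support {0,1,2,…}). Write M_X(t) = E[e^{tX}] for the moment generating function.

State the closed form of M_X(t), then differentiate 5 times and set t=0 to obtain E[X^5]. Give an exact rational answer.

M_X(t) = 4/(5*(1 - e^(t)/5))
M^(5)(t) = (4*e^(5*t) + 520*e^(4*t) + 6600*e^(3*t) + 13000*e^(2*t) + 2500*e^(t))/(e^(6*t) - 30*e^(5*t) + 375*e^(4*t) - 2500*e^(3*t) + 9375*e^(2*t) - 18750*e^(t) + 15625)

E[X^5] = M^(5)(0) = 707/128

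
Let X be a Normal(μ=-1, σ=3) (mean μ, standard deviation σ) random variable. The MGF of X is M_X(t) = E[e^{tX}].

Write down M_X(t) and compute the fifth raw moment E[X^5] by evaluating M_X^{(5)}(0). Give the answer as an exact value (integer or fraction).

E[X^5] = d^5M/dt^5 |_{t=0} = -1306

M_X(t) = e^(9*t^2/2 - t)
dM/dt = 9*t*e^(-t)*e^(9*t^2/2) - e^(-t)*e^(9*t^2/2)
d^2M/dt^2 = (81*t^2*e^(9*t^2/2) - 18*t*e^(9*t^2/2) + 10*e^(9*t^2/2))*e^(-t)
d^3M/dt^3 = (729*t^3*e^(9*t^2/2) - 243*t^2*e^(9*t^2/2) + 270*t*e^(9*t^2/2) - 28*e^(9*t^2/2))*e^(-t)
d^4M/dt^4 = (6561*t^4*e^(9*t^2/2) - 2916*t^3*e^(9*t^2/2) + 4860*t^2*e^(9*t^2/2) - 1008*t*e^(9*t^2/2) + 298*e^(9*t^2/2))*e^(-t)
d^5M/dt^5 = (59049*t^5*e^(9*t^2/2) - 32805*t^4*e^(9*t^2/2) + 72900*t^3*e^(9*t^2/2) - 22680*t^2*e^(9*t^2/2) + 13410*t*e^(9*t^2/2) - 1306*e^(9*t^2/2))*e^(-t)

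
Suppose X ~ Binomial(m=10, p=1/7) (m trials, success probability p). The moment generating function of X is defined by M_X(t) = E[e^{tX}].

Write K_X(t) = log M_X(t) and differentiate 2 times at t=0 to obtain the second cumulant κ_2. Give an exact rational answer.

κ_2 = d^2K/dt^2 |_{t=0} = 60/49

M_X(t) = (e^(t)/7 + 6/7)^10
K_X(t) = log M_X(t) = 10*log(e^(t)/7 + 6/7)
dK/dt = 10*e^(t)/(e^(t) + 6)
d^2K/dt^2 = 60*e^(t)/(e^(2*t) + 12*e^(t) + 36)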